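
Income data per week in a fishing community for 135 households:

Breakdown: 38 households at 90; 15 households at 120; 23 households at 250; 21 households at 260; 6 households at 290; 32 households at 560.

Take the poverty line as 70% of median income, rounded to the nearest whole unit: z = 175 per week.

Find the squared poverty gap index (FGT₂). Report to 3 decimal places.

Incomes under z: 38×90, 15×120 (q = 53 of N = 135).
Normalized shortfalls: (175−90)/175 = 0.4857 (×38); (175−120)/175 = 0.3143 (×15).
Squared: 0.2359 (×38); 0.0988 (×15).
Sum = 10.446531; P₂ = 10.446531 / 135 = 0.077.

0.077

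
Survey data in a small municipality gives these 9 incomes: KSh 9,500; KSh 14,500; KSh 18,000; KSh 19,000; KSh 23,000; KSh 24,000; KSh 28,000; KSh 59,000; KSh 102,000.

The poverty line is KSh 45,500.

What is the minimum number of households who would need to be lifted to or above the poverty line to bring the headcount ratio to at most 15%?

7 of the 9 households are poor, so H = 7/9 = 0.778.
A headcount ratio of at most 15% allows at most ⌊0.15 × 9⌋ = 1 poor households.
So at least 7 − 1 = 6 must be lifted.

6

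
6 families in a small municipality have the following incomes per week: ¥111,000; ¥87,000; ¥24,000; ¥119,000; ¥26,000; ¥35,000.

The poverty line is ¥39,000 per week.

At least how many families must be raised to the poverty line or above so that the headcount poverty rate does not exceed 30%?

2

3 of the 6 families are poor, so H = 3/6 = 0.500.
A headcount ratio of at most 30% allows at most ⌊0.30 × 6⌋ = 1 poor families.
So at least 3 − 1 = 2 must be lifted.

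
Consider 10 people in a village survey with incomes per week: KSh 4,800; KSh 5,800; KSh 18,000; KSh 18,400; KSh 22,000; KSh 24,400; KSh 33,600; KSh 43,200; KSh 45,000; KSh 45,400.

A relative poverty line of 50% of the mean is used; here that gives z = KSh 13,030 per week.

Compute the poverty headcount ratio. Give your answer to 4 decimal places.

0.2000

2 of the 10 people have income below KSh 13,030.
H = 2/10 = 0.2000.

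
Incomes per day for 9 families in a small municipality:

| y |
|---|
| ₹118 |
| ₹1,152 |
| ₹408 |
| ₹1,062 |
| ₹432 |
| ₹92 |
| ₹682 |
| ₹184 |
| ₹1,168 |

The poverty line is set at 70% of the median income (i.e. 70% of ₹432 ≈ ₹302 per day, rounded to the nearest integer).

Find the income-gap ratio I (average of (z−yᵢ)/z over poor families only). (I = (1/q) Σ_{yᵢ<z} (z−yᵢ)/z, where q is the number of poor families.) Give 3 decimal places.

Below the line: ₹92, ₹118, ₹184 (q = 3 of N = 9).
Shortfall ratios (z−y)/z: 0.6954, 0.6093, 0.3907; sum = 1.695364.
The income-gap ratio divides by q (the poor only): 1.695364 / 3 = 0.565.

0.565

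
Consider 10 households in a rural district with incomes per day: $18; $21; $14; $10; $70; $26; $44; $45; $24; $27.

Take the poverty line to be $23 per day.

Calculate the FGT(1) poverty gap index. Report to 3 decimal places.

0.126

Below z: $10, $14, $18, $21 (q = 4 of N = 10).
Shortfall ratios: (23−10)/23 = 0.5652; (23−14)/23 = 0.3913; (23−18)/23 = 0.2174; (23−21)/23 = 0.0870.
Sum of shortfalls = 1.260870; P₁ averages over all N: 1.260870 / 10 = 0.126.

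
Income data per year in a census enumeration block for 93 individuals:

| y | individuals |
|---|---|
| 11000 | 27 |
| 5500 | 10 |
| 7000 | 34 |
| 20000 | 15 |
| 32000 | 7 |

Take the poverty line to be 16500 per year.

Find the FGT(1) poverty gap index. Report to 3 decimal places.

Poor units: 10×5500, 34×7000, 27×11000 (q = 71 of N = 93).
Gap ratios (z−y)/z: (16500−5500)/16500 = 0.6667 (×10); (16500−7000)/16500 = 0.5758 (×34); (16500−11000)/16500 = 0.3333 (×27).
Sum of shortfalls = 35.242424; P₁ averages over all N: 35.242424 / 93 = 0.379.

0.379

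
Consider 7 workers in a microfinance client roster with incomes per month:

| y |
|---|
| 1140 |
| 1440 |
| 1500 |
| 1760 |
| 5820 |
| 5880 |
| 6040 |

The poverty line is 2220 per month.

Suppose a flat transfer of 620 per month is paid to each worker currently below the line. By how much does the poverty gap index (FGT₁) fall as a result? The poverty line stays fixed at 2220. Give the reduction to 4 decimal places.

0.1493

Before: below the line — 1140, 1440, 1500, 1760; poverty gap index (FGT₁) = 0.195624.
After the 620 transfer: below the line — 1760, 2060, 2120; poverty gap index (FGT₁) = 0.046332.
Reduction = 0.195624 − 0.046332 = 0.1493.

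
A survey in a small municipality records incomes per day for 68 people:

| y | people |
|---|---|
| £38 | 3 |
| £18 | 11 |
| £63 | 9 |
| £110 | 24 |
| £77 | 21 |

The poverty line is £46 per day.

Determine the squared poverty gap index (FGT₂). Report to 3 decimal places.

0.061

Incomes under z: 11×£18, 3×£38 (q = 14 of N = 68).
Gap ratios (z−y)/z: (46−18)/46 = 0.6087 (×11); (46−38)/46 = 0.1739 (×3).
Squared: 0.3705 (×11); 0.0302 (×3).
Sum = 4.166352; P₂ = 4.166352 / 68 = 0.061.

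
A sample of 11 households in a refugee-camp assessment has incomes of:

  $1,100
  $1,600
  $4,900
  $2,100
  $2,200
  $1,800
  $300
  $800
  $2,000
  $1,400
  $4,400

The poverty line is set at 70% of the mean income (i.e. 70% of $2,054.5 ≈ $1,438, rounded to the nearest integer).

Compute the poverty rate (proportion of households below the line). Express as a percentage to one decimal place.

4 of the 11 households have income below $1,438.
H = 4/11 = 36.4%.

36.4%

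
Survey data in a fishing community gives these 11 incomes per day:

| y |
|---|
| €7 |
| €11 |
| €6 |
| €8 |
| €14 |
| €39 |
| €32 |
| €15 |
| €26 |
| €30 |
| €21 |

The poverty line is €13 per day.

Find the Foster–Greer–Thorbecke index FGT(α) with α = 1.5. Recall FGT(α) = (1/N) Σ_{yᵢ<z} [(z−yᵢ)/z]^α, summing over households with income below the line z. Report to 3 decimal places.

Below z: €6, €7, €8, €11 (q = 4 of N = 11).
Relative gaps: (13−6)/13 = 0.5385; (13−7)/13 = 0.4615; (13−8)/13 = 0.3846; (13−11)/13 = 0.1538.
Raised to α = 1.5: 0.39512; 0.31355; 0.23853; 0.06034.
Sum = 1.007548; FGT(1.5) = 1.007548 / 11 = 0.092.

0.092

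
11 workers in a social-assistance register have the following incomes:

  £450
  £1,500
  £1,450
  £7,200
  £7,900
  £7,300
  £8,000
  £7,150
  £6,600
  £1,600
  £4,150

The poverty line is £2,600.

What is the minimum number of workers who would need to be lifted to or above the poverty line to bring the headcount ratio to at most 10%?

3

4 of the 11 workers are poor, so H = 4/11 = 0.364.
A headcount ratio of at most 10% allows at most ⌊0.10 × 11⌋ = 1 poor workers.
So at least 4 − 1 = 3 must be lifted.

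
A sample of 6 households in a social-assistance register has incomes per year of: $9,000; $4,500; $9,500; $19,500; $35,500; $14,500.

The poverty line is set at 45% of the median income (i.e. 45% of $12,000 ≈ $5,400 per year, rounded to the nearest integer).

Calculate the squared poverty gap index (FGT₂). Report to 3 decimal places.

Incomes under z: $4,500 (q = 1 of N = 6).
Shortfall ratios: (5400−4500)/5400 = 0.1667.
Squared: 0.0278.
Sum = 0.027778; P₂ = 0.027778 / 6 = 0.005.

0.005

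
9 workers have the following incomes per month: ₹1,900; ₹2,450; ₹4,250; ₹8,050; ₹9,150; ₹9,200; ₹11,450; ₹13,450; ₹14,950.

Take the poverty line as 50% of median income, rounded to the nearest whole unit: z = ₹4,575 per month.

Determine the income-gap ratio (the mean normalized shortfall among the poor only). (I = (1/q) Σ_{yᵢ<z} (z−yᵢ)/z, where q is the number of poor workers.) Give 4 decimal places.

0.3734

Poor units: ₹1,900, ₹2,450, ₹4,250 (q = 3 of N = 9).
Shortfall ratios (z−y)/z: 0.5847, 0.4645, 0.0710; sum = 1.120219.
I averages over the q = 3 poor units only: 1.120219 / 3 = 0.3734.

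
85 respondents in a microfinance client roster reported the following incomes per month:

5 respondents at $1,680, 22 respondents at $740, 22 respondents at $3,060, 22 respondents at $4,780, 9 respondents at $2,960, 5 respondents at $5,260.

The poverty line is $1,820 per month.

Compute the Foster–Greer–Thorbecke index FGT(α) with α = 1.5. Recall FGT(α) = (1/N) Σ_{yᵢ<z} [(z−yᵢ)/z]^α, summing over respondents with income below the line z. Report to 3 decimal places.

Below the line: 22×$740, 5×$1,680 (q = 27 of N = 85).
Normalized shortfalls: (1820−740)/1820 = 0.5934 (×22); (1820−1680)/1820 = 0.0769 (×5).
Raised to α = 1.5: 0.45712 (×22); 0.02133 (×5).
Sum = 10.163274; FGT(1.5) = 10.163274 / 85 = 0.120.

0.120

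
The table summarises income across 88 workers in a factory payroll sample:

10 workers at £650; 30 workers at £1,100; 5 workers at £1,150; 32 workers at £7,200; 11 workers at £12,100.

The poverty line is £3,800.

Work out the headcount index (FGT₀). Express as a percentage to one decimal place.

51.1%

45 of the 88 workers have income below £3,800.
H = 45/88 = 51.1%.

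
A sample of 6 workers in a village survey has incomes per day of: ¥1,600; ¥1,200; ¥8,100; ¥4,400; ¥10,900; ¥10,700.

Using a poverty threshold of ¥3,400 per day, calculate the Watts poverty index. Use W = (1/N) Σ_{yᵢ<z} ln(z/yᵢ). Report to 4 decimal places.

Incomes under z: ¥1,200, ¥1,600 (q = 2 of N = 6).
Log gaps: ln(3400/1200) = 1.0415; ln(3400/1600) = 0.7538.
W = 1.795226 / 6 = 0.2992.

0.2992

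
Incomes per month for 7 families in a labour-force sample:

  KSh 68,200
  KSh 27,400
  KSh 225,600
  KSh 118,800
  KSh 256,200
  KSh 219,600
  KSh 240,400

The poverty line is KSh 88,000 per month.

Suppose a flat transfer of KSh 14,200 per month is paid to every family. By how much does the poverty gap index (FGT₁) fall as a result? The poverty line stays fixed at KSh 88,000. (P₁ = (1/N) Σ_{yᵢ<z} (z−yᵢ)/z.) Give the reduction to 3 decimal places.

Before: below the line — KSh 27,400, KSh 68,200; poverty gap index (FGT₁) = 0.13052.
After the KSh 14,200 transfer: below the line — KSh 41,600, KSh 82,400; poverty gap index (FGT₁) = 0.08442.
Reduction = 0.13052 − 0.08442 = 0.046.

0.046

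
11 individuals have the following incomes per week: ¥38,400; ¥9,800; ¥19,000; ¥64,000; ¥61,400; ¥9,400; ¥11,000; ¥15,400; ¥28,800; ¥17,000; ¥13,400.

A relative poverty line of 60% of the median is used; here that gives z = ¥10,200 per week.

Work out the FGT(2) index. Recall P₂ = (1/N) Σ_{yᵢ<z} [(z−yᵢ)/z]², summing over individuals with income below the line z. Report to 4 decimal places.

Poor units: ¥9,400, ¥9,800 (q = 2 of N = 11).
Gap ratios (z−y)/z: (10200−9400)/10200 = 0.0784; (10200−9800)/10200 = 0.0392.
Squared: 0.0062; 0.0015.
Sum = 0.007689; P₂ = 0.007689 / 11 = 0.0007.

0.0007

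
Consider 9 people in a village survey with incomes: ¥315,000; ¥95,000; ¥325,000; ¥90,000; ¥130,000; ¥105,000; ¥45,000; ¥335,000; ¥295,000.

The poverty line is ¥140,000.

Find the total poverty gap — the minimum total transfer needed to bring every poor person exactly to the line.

¥235,000

Incomes under z: ¥45,000, ¥90,000, ¥95,000, ¥105,000, ¥130,000 (q = 5 of N = 9).
Individual gaps: 140000−45000 = 95000; 140000−90000 = 50000; 140000−95000 = 45000; 140000−105000 = 35000; 140000−130000 = 10000.
Aggregate gap = ¥235,000.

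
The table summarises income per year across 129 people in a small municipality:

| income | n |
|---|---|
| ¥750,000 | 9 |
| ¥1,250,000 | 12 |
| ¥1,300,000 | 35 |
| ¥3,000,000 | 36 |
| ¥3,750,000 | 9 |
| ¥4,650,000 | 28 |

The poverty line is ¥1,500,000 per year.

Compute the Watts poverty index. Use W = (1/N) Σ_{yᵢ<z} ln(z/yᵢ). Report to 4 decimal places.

0.1041

Poor units: 9×¥750,000, 12×¥1,250,000, 35×¥1,300,000 (q = 56 of N = 129).
Log gaps: ln(1500000/750000) = 0.6931 (×9); ln(1500000/1250000) = 0.1823 (×12); ln(1500000/1300000) = 0.1431 (×35).
W = 13.434713 / 129 = 0.1041.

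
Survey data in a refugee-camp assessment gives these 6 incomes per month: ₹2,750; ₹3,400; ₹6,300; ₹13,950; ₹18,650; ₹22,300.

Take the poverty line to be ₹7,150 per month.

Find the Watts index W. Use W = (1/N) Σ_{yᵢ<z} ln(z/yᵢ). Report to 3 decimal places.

0.304

Below z: ₹2,750, ₹3,400, ₹6,300 (q = 3 of N = 6).
Log gaps: ln(7150/2750) = 0.9555; ln(7150/3400) = 0.7433; ln(7150/6300) = 0.1266.
W = 1.825411 / 6 = 0.304.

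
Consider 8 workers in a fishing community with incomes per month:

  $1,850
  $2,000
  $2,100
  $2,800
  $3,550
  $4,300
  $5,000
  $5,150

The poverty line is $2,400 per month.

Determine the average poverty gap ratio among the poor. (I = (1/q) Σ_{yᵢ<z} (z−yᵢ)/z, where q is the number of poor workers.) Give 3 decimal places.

Below z: $1,850, $2,000, $2,100 (q = 3 of N = 8).
Shortfall ratios (z−y)/z: 0.2292, 0.1667, 0.1250; sum = 0.520833.
I averages over the q = 3 poor units only: 0.520833 / 3 = 0.174.

0.174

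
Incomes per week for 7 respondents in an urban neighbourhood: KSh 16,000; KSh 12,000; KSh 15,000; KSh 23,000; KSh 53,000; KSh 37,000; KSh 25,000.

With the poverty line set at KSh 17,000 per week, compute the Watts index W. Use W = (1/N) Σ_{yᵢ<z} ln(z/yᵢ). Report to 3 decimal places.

0.076

Below z: KSh 12,000, KSh 15,000, KSh 16,000 (q = 3 of N = 7).
ln(z/y) terms: ln(17000/12000) = 0.3483; ln(17000/15000) = 0.1252; ln(17000/16000) = 0.0606.
W = 0.534094 / 7 = 0.076.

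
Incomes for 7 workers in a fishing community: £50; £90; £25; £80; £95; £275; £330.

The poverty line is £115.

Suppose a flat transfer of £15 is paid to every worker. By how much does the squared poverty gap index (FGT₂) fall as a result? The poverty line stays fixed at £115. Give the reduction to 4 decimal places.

0.0640

Before: below the line — £25, £50, £80, £90, £95; squared poverty gap index (FGT₂) = 0.157440.
After the £15 transfer: below the line — £40, £65, £95, £105, £110; squared poverty gap index (FGT₂) = 0.093438.
Reduction = 0.157440 − 0.093438 = 0.0640.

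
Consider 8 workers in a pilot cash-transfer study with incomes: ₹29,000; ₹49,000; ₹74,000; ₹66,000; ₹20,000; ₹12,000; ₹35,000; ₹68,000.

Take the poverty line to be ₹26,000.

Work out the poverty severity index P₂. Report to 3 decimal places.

Incomes under z: ₹12,000, ₹20,000 (q = 2 of N = 8).
Normalized shortfalls: (26000−12000)/26000 = 0.5385; (26000−20000)/26000 = 0.2308.
Squared: 0.2899; 0.0533.
Sum = 0.343195; P₂ = 0.343195 / 8 = 0.043.

0.043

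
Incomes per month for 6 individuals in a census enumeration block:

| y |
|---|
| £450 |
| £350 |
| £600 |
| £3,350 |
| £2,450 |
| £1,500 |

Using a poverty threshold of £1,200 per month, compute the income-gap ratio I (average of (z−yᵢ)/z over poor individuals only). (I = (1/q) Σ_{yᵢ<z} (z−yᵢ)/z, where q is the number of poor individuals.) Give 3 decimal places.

Below the line: £350, £450, £600 (q = 3 of N = 6).
Shortfall ratios (z−y)/z: 0.7083, 0.6250, 0.5000; sum = 1.833333.
I averages over the q = 3 poor units only: 1.833333 / 3 = 0.611.

0.611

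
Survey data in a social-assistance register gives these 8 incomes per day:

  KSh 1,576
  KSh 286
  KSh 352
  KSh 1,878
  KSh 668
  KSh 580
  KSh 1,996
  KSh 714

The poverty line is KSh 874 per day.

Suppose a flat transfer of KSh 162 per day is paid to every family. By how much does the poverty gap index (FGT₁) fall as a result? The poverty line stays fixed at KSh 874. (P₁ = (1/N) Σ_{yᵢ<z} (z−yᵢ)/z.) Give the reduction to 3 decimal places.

0.116

Before: below the line — KSh 286, KSh 352, KSh 580, KSh 668, KSh 714; poverty gap index (FGT₁) = 0.25315.
After the KSh 162 transfer: below the line — KSh 448, KSh 514, KSh 742, KSh 830; poverty gap index (FGT₁) = 0.13759.
Reduction = 0.25315 − 0.13759 = 0.116.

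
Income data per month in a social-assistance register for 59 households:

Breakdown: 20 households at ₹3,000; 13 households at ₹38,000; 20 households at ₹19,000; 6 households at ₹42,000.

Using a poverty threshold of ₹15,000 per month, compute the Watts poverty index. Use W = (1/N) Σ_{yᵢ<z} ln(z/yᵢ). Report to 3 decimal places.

0.546

Below z: 20×₹3,000 (q = 20 of N = 59).
ln(z/y) terms: ln(15000/3000) = 1.6094 (×20).
W = 32.188758 / 59 = 0.546.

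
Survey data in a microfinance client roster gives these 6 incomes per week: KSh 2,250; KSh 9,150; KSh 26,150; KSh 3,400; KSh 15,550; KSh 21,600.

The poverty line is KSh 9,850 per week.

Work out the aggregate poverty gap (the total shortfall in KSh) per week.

KSh 14,750

Incomes under z: KSh 2,250, KSh 3,400, KSh 9,150 (q = 3 of N = 6).
Individual gaps: 9850−2250 = 7600; 9850−3400 = 6450; 9850−9150 = 700.
Aggregate gap = KSh 14,750.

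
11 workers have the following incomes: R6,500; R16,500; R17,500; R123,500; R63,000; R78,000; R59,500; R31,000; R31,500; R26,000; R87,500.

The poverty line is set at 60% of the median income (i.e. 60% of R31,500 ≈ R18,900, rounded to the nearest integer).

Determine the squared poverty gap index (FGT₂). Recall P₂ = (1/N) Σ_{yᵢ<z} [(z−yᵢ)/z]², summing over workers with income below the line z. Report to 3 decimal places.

Poor units: R6,500, R16,500, R17,500 (q = 3 of N = 11).
Relative gaps: (18900−6500)/18900 = 0.6561; (18900−16500)/18900 = 0.1270; (18900−17500)/18900 = 0.0741.
Squared: 0.4304; 0.0161; 0.0055.
Sum = 0.452059; P₂ = 0.452059 / 11 = 0.041.

0.041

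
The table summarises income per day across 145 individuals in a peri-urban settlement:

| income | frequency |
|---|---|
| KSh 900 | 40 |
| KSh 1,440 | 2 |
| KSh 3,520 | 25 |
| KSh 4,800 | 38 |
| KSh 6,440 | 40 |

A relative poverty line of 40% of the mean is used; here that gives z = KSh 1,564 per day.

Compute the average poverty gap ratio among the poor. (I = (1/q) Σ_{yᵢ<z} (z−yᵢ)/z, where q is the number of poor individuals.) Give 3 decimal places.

Below the line: 40×KSh 900, 2×KSh 1,440 (q = 42 of N = 145).
Shortfall ratios (z−y)/z: 0.4246 (×40), 0.0793 (×2); sum = 17.140665.
I averages over the q = 42 poor units only: 17.140665 / 42 = 0.408.

0.408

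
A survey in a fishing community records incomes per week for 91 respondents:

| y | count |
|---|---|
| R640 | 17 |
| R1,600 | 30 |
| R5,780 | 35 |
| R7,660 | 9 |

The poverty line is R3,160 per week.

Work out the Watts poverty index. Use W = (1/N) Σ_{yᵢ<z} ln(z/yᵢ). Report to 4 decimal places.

0.5227

Incomes under z: 17×R640, 30×R1,600 (q = 47 of N = 91).
ln(z/y) terms: ln(3160/640) = 1.5969 (×17); ln(3160/1600) = 0.6806 (×30).
W = 47.563657 / 91 = 0.5227.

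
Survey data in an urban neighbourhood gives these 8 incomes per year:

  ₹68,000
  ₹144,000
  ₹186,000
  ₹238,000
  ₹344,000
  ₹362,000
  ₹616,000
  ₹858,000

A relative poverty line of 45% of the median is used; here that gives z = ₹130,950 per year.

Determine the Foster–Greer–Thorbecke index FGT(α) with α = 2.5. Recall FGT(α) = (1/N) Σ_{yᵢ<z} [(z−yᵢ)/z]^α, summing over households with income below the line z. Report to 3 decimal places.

Incomes under z: ₹68,000 (q = 1 of N = 8).
Normalized shortfalls: (130950−68000)/130950 = 0.4807.
Raised to α = 2.5: 0.16022.
Sum = 0.160223; FGT(2.5) = 0.160223 / 8 = 0.020.

0.020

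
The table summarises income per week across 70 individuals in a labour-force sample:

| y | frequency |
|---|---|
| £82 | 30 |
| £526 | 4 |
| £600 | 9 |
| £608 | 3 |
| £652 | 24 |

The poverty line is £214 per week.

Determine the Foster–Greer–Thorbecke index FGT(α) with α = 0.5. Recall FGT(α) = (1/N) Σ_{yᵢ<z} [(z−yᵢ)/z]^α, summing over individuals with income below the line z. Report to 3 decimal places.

Incomes under z: 30×£82 (q = 30 of N = 70).
Shortfall ratios: (214−82)/214 = 0.6168 (×30).
Raised to α = 0.5: 0.78538 (×30).
Sum = 23.561413; FGT(0.5) = 23.561413 / 70 = 0.337.

0.337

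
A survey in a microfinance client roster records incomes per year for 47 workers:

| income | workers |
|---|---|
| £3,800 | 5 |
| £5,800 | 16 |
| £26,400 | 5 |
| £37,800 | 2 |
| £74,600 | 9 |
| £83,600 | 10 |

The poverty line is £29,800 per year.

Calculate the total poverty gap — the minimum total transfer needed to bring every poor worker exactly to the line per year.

Incomes under z: 5×£3,800, 16×£5,800, 5×£26,400 (q = 26 of N = 47).
Individual gaps: 5×(29800−3800) = 130000; 16×(29800−5800) = 384000; 5×(29800−26400) = 17000.
Aggregate gap = £531,000.

£531,000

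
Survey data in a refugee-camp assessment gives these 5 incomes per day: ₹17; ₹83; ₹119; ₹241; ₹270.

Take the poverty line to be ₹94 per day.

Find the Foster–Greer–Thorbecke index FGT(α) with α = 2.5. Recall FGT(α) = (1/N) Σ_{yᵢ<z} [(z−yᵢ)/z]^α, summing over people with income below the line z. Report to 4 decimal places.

Incomes under z: ₹17, ₹83 (q = 2 of N = 5).
Shortfall ratios: (94−17)/94 = 0.8191; (94−83)/94 = 0.1170.
Raised to α = 2.5: 0.60731; 0.00468.
Sum = 0.611990; FGT(2.5) = 0.611990 / 5 = 0.1224.

0.1224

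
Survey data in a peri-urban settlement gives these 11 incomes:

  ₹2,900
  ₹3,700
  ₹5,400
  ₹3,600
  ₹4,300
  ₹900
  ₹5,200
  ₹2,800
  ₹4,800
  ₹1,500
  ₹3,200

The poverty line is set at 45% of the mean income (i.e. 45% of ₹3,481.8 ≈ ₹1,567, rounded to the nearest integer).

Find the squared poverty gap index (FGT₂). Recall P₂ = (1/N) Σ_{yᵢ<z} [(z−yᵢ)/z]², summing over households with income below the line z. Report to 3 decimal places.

Below the line: ₹900, ₹1,500 (q = 2 of N = 11).
Relative gaps: (1567−900)/1567 = 0.4257; (1567−1500)/1567 = 0.0428.
Squared: 0.1812; 0.0018.
Sum = 0.183010; P₂ = 0.183010 / 11 = 0.017.

0.017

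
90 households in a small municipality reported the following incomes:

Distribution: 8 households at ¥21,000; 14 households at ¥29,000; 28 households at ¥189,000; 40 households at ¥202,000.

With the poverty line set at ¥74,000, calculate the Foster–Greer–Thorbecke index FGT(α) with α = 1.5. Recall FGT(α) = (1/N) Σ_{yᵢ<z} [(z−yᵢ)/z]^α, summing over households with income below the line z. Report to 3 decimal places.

0.128

Incomes under z: 8×¥21,000, 14×¥29,000 (q = 22 of N = 90).
Normalized shortfalls: (74000−21000)/74000 = 0.7162 (×8); (74000−29000)/74000 = 0.6081 (×14).
Raised to α = 1.5: 0.60613 (×8); 0.47421 (×14).
Sum = 11.487992; FGT(1.5) = 11.487992 / 90 = 0.128.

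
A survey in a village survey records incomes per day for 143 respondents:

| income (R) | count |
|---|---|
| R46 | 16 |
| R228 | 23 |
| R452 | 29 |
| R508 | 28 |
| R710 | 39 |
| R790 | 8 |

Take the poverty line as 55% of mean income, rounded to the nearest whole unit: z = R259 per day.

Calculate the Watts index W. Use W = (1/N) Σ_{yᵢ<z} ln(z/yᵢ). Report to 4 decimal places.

0.2139

Poor units: 16×R46, 23×R228 (q = 39 of N = 143).
ln(z/y) terms: ln(259/46) = 1.7282 (×16); ln(259/228) = 0.1275 (×23).
W = 30.583083 / 143 = 0.2139.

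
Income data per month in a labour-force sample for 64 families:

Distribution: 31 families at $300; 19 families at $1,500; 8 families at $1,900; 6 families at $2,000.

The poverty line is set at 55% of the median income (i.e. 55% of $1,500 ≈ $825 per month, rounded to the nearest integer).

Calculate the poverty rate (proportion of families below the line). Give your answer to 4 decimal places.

31 of the 64 families have income below $825.
H = 31/64 = 0.4844.

0.4844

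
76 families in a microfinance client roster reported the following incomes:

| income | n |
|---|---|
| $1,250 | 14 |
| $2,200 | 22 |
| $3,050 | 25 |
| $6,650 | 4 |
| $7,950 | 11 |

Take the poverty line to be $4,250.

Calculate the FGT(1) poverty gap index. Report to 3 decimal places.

Below the line: 14×$1,250, 22×$2,200, 25×$3,050 (q = 61 of N = 76).
Normalized shortfalls: (4250−1250)/4250 = 0.7059 (×14); (4250−2200)/4250 = 0.4824 (×22); (4250−3050)/4250 = 0.2824 (×25).
Sum of shortfalls = 27.552941; P₁ averages over all N: 27.552941 / 76 = 0.363.

0.363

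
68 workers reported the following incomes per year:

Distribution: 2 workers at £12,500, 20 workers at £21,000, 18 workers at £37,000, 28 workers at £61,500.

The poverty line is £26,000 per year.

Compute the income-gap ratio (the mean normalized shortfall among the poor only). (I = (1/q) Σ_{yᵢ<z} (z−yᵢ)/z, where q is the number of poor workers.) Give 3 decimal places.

0.222

Poor units: 2×£12,500, 20×£21,000 (q = 22 of N = 68).
Relative gaps: 0.5192 (×2), 0.1923 (×20); sum = 4.884615.
The income-gap ratio divides by q (the poor only): 4.884615 / 22 = 0.222.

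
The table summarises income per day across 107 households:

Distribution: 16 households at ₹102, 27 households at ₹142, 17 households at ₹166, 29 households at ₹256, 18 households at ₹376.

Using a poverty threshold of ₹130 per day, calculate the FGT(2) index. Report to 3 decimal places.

Incomes under z: 16×₹102 (q = 16 of N = 107).
Gap ratios (z−y)/z: (130−102)/130 = 0.2154 (×16).
Squared: 0.0464 (×16).
Sum = 0.742249; P₂ = 0.742249 / 107 = 0.007.

0.007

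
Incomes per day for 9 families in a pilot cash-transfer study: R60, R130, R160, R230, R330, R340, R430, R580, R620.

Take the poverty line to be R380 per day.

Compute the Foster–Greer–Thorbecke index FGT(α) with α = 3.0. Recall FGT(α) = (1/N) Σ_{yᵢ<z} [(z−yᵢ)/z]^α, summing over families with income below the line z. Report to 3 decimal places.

0.127

Below the line: R60, R130, R160, R230, R330, R340 (q = 6 of N = 9).
Gap ratios (z−y)/z: (380−60)/380 = 0.8421; (380−130)/380 = 0.6579; (380−160)/380 = 0.5789; (380−230)/380 = 0.3947; (380−330)/380 = 0.1316; (380−340)/380 = 0.1053.
Raised to α = 3.0: 0.59717; 0.28475; 0.19405; 0.06151; 0.00228; 0.00117.
Sum = 1.140928; FGT(3.0) = 1.140928 / 9 = 0.127.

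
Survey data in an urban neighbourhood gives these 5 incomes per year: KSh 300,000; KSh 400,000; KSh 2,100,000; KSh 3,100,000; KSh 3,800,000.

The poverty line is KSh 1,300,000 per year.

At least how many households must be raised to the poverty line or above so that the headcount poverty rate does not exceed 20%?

1

Currently q = 2 of N = 5 are below the line (H = 0.400).
A headcount ratio of at most 20% allows at most ⌊0.20 × 5⌋ = 1 poor households.
So at least 2 − 1 = 1 must be lifted.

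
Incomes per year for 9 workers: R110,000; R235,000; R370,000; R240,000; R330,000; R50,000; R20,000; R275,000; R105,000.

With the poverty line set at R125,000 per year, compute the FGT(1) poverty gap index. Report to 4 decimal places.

Poor units: R20,000, R50,000, R105,000, R110,000 (q = 4 of N = 9).
Normalized shortfalls: (125000−20000)/125000 = 0.8400; (125000−50000)/125000 = 0.6000; (125000−105000)/125000 = 0.1600; (125000−110000)/125000 = 0.1200.
Sum of shortfalls = 1.720000; P₁ averages over all N: 1.720000 / 9 = 0.1911.

0.1911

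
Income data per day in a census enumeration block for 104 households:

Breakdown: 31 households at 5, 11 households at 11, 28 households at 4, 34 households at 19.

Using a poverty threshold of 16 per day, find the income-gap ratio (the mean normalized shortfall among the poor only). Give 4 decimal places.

Incomes under z: 28×4, 31×5, 11×11 (q = 70 of N = 104).
Relative gaps: 0.7500 (×28), 0.6875 (×31), 0.3125 (×11); sum = 45.750000.
The income-gap ratio divides by q (the poor only): 45.750000 / 70 = 0.6536.

0.6536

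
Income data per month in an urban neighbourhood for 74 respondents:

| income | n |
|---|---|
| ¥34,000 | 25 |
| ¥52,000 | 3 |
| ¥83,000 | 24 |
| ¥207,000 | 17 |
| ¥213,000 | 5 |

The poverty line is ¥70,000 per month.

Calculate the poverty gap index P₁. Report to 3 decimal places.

0.184

Poor units: 25×¥34,000, 3×¥52,000 (q = 28 of N = 74).
Gap ratios (z−y)/z: (70000−34000)/70000 = 0.5143 (×25); (70000−52000)/70000 = 0.2571 (×3).
Sum of shortfalls = 13.628571; P₁ averages over all N: 13.628571 / 74 = 0.184.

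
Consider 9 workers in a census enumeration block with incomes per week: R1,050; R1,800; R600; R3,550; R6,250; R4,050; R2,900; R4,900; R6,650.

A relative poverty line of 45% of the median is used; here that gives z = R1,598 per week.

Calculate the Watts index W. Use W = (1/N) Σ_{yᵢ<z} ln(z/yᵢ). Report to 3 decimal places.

Below z: R600, R1,050 (q = 2 of N = 9).
Log shortfalls: ln(1598/600) = 0.9796; ln(1598/1050) = 0.4200.
W = 1.399541 / 9 = 0.156.

0.156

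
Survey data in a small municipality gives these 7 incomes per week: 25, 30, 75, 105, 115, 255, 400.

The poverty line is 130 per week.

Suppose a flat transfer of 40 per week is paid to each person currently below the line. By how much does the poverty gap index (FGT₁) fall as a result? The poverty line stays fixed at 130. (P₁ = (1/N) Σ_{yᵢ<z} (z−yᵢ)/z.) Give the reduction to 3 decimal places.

0.176

Before: below the line — 25, 30, 75, 105, 115; poverty gap index (FGT₁) = 0.32967.
After the 40 transfer: below the line — 65, 70, 115; poverty gap index (FGT₁) = 0.15385.
Reduction = 0.32967 − 0.15385 = 0.176.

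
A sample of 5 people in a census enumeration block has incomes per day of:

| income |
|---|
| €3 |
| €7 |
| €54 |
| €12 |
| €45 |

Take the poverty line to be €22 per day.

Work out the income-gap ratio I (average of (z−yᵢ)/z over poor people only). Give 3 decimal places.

Poor units: €3, €7, €12 (q = 3 of N = 5).
Relative gaps: 0.8636, 0.6818, 0.4545; sum = 2.000000.
I averages over the q = 3 poor units only: 2.000000 / 3 = 0.667.

0.667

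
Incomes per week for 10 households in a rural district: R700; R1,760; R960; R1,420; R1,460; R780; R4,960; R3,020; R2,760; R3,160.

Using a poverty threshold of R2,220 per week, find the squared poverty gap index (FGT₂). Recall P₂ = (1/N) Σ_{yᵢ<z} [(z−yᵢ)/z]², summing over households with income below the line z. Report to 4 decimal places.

Below z: R700, R780, R960, R1,420, R1,460, R1,760 (q = 6 of N = 10).
Relative gaps: (2220−700)/2220 = 0.6847; (2220−780)/2220 = 0.6486; (2220−960)/2220 = 0.5676; (2220−1420)/2220 = 0.3604; (2220−1460)/2220 = 0.3423; (2220−1760)/2220 = 0.2072.
Squared: 0.4688; 0.4207; 0.3221; 0.1299; 0.1172; 0.0429.
Sum = 1.501664; P₂ = 1.501664 / 10 = 0.1502.

0.1502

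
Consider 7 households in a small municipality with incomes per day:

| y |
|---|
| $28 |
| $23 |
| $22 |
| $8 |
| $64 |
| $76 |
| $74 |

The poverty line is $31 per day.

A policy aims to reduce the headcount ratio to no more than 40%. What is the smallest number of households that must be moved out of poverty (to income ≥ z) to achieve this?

Currently q = 4 of N = 7 are below the line (H = 0.571).
A headcount ratio of at most 40% allows at most ⌊0.40 × 7⌋ = 2 poor households.
So at least 4 − 2 = 2 must be lifted.

2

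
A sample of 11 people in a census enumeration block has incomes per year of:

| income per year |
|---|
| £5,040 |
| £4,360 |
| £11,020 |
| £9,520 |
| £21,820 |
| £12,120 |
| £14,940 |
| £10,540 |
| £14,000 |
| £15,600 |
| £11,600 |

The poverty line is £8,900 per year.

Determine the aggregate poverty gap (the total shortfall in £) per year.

Incomes under z: £4,360, £5,040 (q = 2 of N = 11).
Individual gaps: 8900−4360 = 4540; 8900−5040 = 3860.
Aggregate gap = £8,400.

£8,400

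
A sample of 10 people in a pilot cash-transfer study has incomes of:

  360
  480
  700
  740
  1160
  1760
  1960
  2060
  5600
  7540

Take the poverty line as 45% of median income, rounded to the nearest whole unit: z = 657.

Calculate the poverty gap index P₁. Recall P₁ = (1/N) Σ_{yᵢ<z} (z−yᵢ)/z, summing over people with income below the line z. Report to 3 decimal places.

0.072

Below z: 360, 480 (q = 2 of N = 10).
Relative gaps: (657−360)/657 = 0.4521; (657−480)/657 = 0.2694.
Σ = 0.721461. Dividing by the full population N = 10 gives P₁ = 0.072.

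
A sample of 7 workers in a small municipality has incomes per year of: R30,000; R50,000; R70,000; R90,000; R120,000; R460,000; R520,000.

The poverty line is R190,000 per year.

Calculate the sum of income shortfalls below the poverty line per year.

Incomes under z: R30,000, R50,000, R70,000, R90,000, R120,000 (q = 5 of N = 7).
Individual gaps: 190000−30000 = 160000; 190000−50000 = 140000; 190000−70000 = 120000; 190000−90000 = 100000; 190000−120000 = 70000.
Aggregate gap = R590,000.

R590,000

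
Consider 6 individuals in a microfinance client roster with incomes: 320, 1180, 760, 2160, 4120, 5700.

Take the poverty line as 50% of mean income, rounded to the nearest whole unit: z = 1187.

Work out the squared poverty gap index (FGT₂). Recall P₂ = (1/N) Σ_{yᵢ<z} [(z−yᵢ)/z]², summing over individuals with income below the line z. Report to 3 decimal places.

Below the line: 320, 760, 1180 (q = 3 of N = 6).
Shortfall ratios: (1187−320)/1187 = 0.7304; (1187−760)/1187 = 0.3597; (1187−1180)/1187 = 0.0059.
Squared: 0.5335; 0.1294; 0.0000.
Sum = 0.662944; P₂ = 0.662944 / 6 = 0.110.

0.110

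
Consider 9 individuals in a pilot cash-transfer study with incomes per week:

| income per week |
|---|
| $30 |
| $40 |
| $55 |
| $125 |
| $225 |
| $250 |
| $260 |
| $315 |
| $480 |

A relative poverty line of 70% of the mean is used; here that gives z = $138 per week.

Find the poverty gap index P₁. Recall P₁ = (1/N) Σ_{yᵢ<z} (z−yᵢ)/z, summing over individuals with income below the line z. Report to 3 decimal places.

0.243

Below the line: $30, $40, $55, $125 (q = 4 of N = 9).
Gap ratios (z−y)/z: (138−30)/138 = 0.7826; (138−40)/138 = 0.7101; (138−55)/138 = 0.6014; (138−125)/138 = 0.0942.
Σ = 2.188406. Dividing by the full population N = 9 gives P₁ = 0.243.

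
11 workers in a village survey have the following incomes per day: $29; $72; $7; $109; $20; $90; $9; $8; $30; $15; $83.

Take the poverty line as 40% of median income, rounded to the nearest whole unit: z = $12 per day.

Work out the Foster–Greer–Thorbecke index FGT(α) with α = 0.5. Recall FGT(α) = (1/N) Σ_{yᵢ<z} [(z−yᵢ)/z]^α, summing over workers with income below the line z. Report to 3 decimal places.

Poor units: $7, $8, $9 (q = 3 of N = 11).
Normalized shortfalls: (12−7)/12 = 0.4167; (12−8)/12 = 0.3333; (12−9)/12 = 0.2500.
Raised to α = 0.5: 0.64550; 0.57735; 0.50000.
Sum = 1.722847; FGT(0.5) = 1.722847 / 11 = 0.157.

0.157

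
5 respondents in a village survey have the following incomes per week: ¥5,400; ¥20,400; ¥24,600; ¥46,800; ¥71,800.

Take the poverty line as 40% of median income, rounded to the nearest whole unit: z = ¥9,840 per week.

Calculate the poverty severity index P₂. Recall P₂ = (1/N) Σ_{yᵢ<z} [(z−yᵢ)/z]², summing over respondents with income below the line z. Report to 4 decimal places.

Poor units: ¥5,400 (q = 1 of N = 5).
Gap ratios (z−y)/z: (9840−5400)/9840 = 0.4512.
Squared: 0.2036.
Sum = 0.203599; P₂ = 0.203599 / 5 = 0.0407.

0.0407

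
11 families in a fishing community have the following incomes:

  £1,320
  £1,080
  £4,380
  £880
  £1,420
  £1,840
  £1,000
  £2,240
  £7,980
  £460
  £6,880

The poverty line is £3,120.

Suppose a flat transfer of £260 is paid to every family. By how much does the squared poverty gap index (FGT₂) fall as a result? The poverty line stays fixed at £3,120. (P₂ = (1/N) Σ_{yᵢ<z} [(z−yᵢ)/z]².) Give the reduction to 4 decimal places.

0.0664

Before: below the line — £460, £880, £1,000, £1,080, £1,320, £1,420, £1,840, £2,240; squared poverty gap index (FGT₂) = 0.273557.
After the £260 transfer: below the line — £720, £1,140, £1,260, £1,340, £1,580, £1,680, £2,100, £2,500; squared poverty gap index (FGT₂) = 0.207123.
Reduction = 0.273557 − 0.207123 = 0.0664.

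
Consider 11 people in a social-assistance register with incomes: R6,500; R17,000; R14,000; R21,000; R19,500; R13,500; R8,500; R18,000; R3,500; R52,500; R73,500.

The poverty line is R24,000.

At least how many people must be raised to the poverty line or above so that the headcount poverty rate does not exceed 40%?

5

Currently q = 9 of N = 11 are below the line (H = 0.818).
A headcount ratio of at most 40% allows at most ⌊0.40 × 11⌋ = 4 poor people.
So at least 9 − 4 = 5 must be lifted.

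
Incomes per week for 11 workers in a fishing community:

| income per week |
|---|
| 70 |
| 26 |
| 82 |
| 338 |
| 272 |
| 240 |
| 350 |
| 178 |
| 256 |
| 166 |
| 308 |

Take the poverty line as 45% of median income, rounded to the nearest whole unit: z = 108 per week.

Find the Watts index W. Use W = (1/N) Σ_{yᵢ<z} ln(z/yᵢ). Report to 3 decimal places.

Incomes under z: 26, 70, 82 (q = 3 of N = 11).
Log gaps: ln(108/26) = 1.4240; ln(108/70) = 0.4336; ln(108/82) = 0.2754.
W = 2.133083 / 11 = 0.194.

0.194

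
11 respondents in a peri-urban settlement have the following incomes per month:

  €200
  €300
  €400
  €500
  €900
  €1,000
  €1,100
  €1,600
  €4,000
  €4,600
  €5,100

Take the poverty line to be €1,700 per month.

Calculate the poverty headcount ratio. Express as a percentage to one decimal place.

72.7%

8 of the 11 respondents have income below €1,700.
H = 8/11 = 72.7%.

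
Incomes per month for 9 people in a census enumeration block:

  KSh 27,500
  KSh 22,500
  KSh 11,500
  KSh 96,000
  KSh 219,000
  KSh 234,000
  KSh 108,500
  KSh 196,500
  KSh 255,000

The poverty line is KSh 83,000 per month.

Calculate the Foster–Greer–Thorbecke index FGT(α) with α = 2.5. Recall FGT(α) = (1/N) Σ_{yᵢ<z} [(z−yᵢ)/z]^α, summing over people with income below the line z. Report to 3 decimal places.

0.168

Below z: KSh 11,500, KSh 22,500, KSh 27,500 (q = 3 of N = 9).
Relative gaps: (83000−11500)/83000 = 0.8614; (83000−22500)/83000 = 0.7289; (83000−27500)/83000 = 0.6687.
Raised to α = 2.5: 0.68876; 0.45362; 0.36563.
Sum = 1.508010; FGT(2.5) = 1.508010 / 9 = 0.168.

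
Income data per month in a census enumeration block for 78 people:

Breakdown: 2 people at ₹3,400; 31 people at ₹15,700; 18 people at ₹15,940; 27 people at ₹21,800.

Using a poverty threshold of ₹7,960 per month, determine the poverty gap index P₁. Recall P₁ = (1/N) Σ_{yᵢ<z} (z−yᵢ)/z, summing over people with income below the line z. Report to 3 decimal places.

0.015

Below the line: 2×₹3,400 (q = 2 of N = 78).
Gap ratios (z−y)/z: (7960−3400)/7960 = 0.5729 (×2).
Sum of shortfalls = 1.145729; P₁ averages over all N: 1.145729 / 78 = 0.015.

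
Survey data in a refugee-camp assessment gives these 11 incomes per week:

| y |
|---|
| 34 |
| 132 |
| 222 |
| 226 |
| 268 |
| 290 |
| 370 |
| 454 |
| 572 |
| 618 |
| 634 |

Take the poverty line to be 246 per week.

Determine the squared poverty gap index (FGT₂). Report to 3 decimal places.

0.089

Poor units: 34, 132, 222, 226 (q = 4 of N = 11).
Shortfall ratios: (246−34)/246 = 0.8618; (246−132)/246 = 0.4634; (246−222)/246 = 0.0976; (246−226)/246 = 0.0813.
Squared: 0.7427; 0.2148; 0.0095; 0.0066.
Sum = 0.973561; P₂ = 0.973561 / 11 = 0.089.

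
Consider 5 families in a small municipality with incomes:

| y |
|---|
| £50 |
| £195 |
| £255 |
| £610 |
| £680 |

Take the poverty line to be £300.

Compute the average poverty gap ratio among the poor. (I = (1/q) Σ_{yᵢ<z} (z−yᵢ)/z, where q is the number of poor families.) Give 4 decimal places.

Poor units: £50, £195, £255 (q = 3 of N = 5).
Relative gaps: 0.8333, 0.3500, 0.1500; sum = 1.333333.
The income-gap ratio divides by q (the poor only): 1.333333 / 3 = 0.4444.

0.4444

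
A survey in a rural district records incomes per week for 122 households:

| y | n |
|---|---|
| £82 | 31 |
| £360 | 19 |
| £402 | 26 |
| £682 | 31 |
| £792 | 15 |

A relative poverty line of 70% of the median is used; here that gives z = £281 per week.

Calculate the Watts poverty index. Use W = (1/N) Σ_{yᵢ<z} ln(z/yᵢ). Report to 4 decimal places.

0.3130

Below z: 31×£82 (q = 31 of N = 122).
Log gaps: ln(281/82) = 1.2316 (×31).
W = 38.180698 / 122 = 0.3130.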